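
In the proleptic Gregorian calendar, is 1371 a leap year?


Gregorian leap year rule: divisible by 4, but not by 100, unless also by 400.
1371 is not divisible by 4 -> not a leap year

No


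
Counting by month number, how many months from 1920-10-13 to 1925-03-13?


From October 1920 to March 1925
5 years * 12 = 60 months, minus 7 months = 53

53 months


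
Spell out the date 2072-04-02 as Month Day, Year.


ISO 2072-04-02 parses as year=2072, month=04, day=02
Month 4 -> April

April 2, 2072


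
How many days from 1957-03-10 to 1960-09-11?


From 1957-03-10 to 1960-09-11
1957-03-10: days before March = 31 + 28 = 59 (1957 is not a leap year); day of year = 59 + 10 = 69
1960-09-11: days before September = 31 + 29 + 31 + 30 + 31 + 30 + 31 + 31 = 244 (1960 is a leap year); day of year = 244 + 11 = 255
Rest of 1957: 365 - 69 = 296
Full years 1958 (365), 1959 (365): 730
Total = 296 + 730 + 255 = 1281

1281 days


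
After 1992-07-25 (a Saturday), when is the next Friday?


Current: Saturday
Target: Friday
Days ahead: 6

Next Friday: 1992-07-31


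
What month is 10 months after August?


August is month 8
8 + 10 = 18; wrap: 18 - 12 = 6

June


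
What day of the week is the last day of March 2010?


March 2010 has 31 days
Anchor: Jan 1, 2010. With p = 2010 - 1 = 2009: (p + p//4 - p//100 + p//400) mod 7 = (2009 + 502 - 20 + 5) mod 7 = 2496 mod 7 = 4 -> Friday (Mon=0 ... Sun=6)
Days before March (Jan-Feb): 59; March 1 index = (4 + 59) mod 7 = 0 -> Monday
Last day offset: 31 - 1 = 30 days
Weekday index = (0 + 30) mod 7 = 2

Wednesday, March 31


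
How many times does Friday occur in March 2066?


March 2066 has 31 days
Anchor: Jan 1, 2066. With p = 2066 - 1 = 2065: (p + p//4 - p//100 + p//400) mod 7 = (2065 + 516 - 20 + 5) mod 7 = 2566 mod 7 = 4 -> Friday (Mon=0 ... Sun=6)
Days before March (Jan-Feb): 59; March 1 index = (4 + 59) mod 7 = 0 -> Monday
First Friday is March 5
Fridays: 5, 12, 19, 26

4 Fridays


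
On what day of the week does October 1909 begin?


Target: October 1, 1909
Anchor: Jan 1, 1909. With p = 1909 - 1 = 1908: (p + p//4 - p//100 + p//400) mod 7 = (1908 + 477 - 19 + 4) mod 7 = 2370 mod 7 = 4 -> Friday (Mon=0 ... Sun=6)
Days before October (Jan-Sep): 273 days
Weekday index = (4 + 273) mod 7 = 4

Friday


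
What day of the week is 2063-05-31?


Date: May 31, 2063
Anchor: Jan 1, 2063. With p = 2063 - 1 = 2062: (p + p//4 - p//100 + p//400) mod 7 = (2062 + 515 - 20 + 5) mod 7 = 2562 mod 7 = 0 -> Monday (Mon=0 ... Sun=6)
Days before May (Jan-Apr): 120; offset = 120 + 31 - 1 = 150
Weekday index = (0 + 150) mod 7 = 3

Day of the week: Thursday


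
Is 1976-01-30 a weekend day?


Anchor: Jan 1, 1976. With p = 1976 - 1 = 1975: (p + p//4 - p//100 + p//400) mod 7 = (1975 + 493 - 19 + 4) mod 7 = 2453 mod 7 = 3 -> Thursday (Mon=0 ... Sun=6)
Day of year: 30; offset = 29
Weekday index = (3 + 29) mod 7 = 4 -> Friday
Weekend days: Saturday, Sunday

No


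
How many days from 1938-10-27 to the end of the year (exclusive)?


Day of year: 300 of 365
Remaining = 365 - 300

65 days


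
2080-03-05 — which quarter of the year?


Month: March (month 3)
Q1: Jan-Mar, Q2: Apr-Jun, Q3: Jul-Sep, Q4: Oct-Dec

Q1


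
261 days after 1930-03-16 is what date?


Start: 1930-03-16, add 261 days
March 1930 has 31 days: 31 - 16 = 15 days to March 31 -> 246 left
April 1930 has 30 days -> 216 left
May 1930 has 31 days -> 185 left
June 1930 has 30 days -> 155 left
July 1930 has 31 days -> 124 left
August 1930 has 31 days -> 93 left
September 1930 has 30 days -> 63 left
October 1930 has 31 days -> 32 left
November 1930 has 30 days -> 2 left
December 1930: 2 <= 31 -> lands on December 2

Result: 1930-12-02


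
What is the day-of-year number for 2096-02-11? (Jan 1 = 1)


Date: February 11, 2096
Days in months 1 through 1: 31
Plus 11 days in February

Day of year: 42


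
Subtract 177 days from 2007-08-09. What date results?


Start: 2007-08-09, subtract 177 days
Back 9 days from August 9 reaches July 31, 2007 -> 168 left
July 2007 has 31 days -> back to June 30, 2007 -> 137 left
June 2007 has 30 days -> back to May 31, 2007 -> 107 left
May 2007 has 31 days -> back to April 30, 2007 -> 76 left
April 2007 has 30 days -> back to March 31, 2007 -> 46 left
March 2007 has 31 days -> back to February 28, 2007 -> 15 left
February 2007: 28 - 15 = 13 -> lands on February 13

Result: 2007-02-13


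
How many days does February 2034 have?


February 2034 (leap year: no)

28 days


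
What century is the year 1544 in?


Century = (year - 1) // 100 + 1
= (1544 - 1) // 100 + 1
= 1543 // 100 + 1
= 15 + 1

16th century


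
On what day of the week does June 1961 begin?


Target: June 1, 1961
Anchor: Jan 1, 1961. With p = 1961 - 1 = 1960: (p + p//4 - p//100 + p//400) mod 7 = (1960 + 490 - 19 + 4) mod 7 = 2435 mod 7 = 6 -> Sunday (Mon=0 ... Sun=6)
Days before June (Jan-May): 151 days
Weekday index = (6 + 151) mod 7 = 3

Thursday


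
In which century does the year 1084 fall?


Century = (year - 1) // 100 + 1
= (1084 - 1) // 100 + 1
= 1083 // 100 + 1
= 10 + 1

11th century


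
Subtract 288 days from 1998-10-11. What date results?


Start: 1998-10-11, subtract 288 days
Back 11 days from October 11 reaches September 30, 1998 -> 277 left
September 1998 has 30 days -> back to August 31, 1998 -> 247 left
August 1998 has 31 days -> back to July 31, 1998 -> 216 left
July 1998 has 31 days -> back to June 30, 1998 -> 185 left
June 1998 has 30 days -> back to May 31, 1998 -> 155 left
May 1998 has 31 days -> back to April 30, 1998 -> 124 left
April 1998 has 30 days -> back to March 31, 1998 -> 94 left
March 1998 has 31 days -> back to February 28, 1998 -> 63 left
February 1998 has 28 days -> back to January 31, 1998 -> 35 left
January 1998 has 31 days -> back to December 31, 1997 -> 4 left
December 1997: 31 - 4 = 27 -> lands on December 27

Result: 1997-12-27


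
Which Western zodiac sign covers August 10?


Date: August 10
Conventional tropical zodiac dates: Leo from July 23 onward; Virgo starts August 23
August 10 falls within the Leo range

Leo


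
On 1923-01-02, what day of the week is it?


Date: January 2, 1923
Anchor: Jan 1, 1923. With p = 1923 - 1 = 1922: (p + p//4 - p//100 + p//400) mod 7 = (1922 + 480 - 19 + 4) mod 7 = 2387 mod 7 = 0 -> Monday (Mon=0 ... Sun=6)
Days into year = 2 - 1 = 1
Weekday index = (0 + 1) mod 7 = 1

Day of the week: Tuesday


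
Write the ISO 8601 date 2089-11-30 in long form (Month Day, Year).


ISO 2089-11-30 parses as year=2089, month=11, day=30
Month 11 -> November

November 30, 2089


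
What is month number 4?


Month 4 of 12

April


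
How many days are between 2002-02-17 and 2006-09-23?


From 2002-02-17 to 2006-09-23
2002-02-17: days before February = 31; day of year = 31 + 17 = 48
2006-09-23: days before September = 31 + 28 + 31 + 30 + 31 + 30 + 31 + 31 = 243 (2006 is not a leap year); day of year = 243 + 23 = 266
Rest of 2002: 365 - 48 = 317
Full years 2003 (365), 2004 (366), 2005 (365): 1096
Total = 317 + 1096 + 266 = 1679

1679 days


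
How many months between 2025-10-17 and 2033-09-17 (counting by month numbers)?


From October 2025 to September 2033
8 years * 12 = 96 months, minus 1 month = 95

95 months


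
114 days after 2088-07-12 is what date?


Start: 2088-07-12, add 114 days
July 2088 has 31 days: 31 - 12 = 19 days to July 31 -> 95 left
August 2088 has 31 days -> 64 left
September 2088 has 30 days -> 34 left
October 2088 has 31 days -> 3 left
November 2088: 3 <= 30 -> lands on November 3

Result: 2088-11-03


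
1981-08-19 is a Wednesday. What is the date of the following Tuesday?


Current: Wednesday
Target: Tuesday
Days ahead: 6

Next Tuesday: 1981-08-25


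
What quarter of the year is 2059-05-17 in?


Month: May (month 5)
Q1: Jan-Mar, Q2: Apr-Jun, Q3: Jul-Sep, Q4: Oct-Dec

Q2


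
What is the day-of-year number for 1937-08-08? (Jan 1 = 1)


Date: August 8, 1937
Days in months 1 through 7: 212
Plus 8 days in August

Day of year: 220


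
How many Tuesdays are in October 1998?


October 1998 has 31 days
Anchor: Jan 1, 1998. With p = 1998 - 1 = 1997: (p + p//4 - p//100 + p//400) mod 7 = (1997 + 499 - 19 + 4) mod 7 = 2481 mod 7 = 3 -> Thursday (Mon=0 ... Sun=6)
Days before October (Jan-Sep): 273; October 1 index = (3 + 273) mod 7 = 3 -> Thursday
First Tuesday is October 6
Tuesdays: 6, 13, 20, 27

4 Tuesdays


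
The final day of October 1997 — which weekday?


October 1997 has 31 days
Anchor: Jan 1, 1997. With p = 1997 - 1 = 1996: (p + p//4 - p//100 + p//400) mod 7 = (1996 + 499 - 19 + 4) mod 7 = 2480 mod 7 = 2 -> Wednesday (Mon=0 ... Sun=6)
Days before October (Jan-Sep): 273; October 1 index = (2 + 273) mod 7 = 2 -> Wednesday
Last day offset: 31 - 1 = 30 days
Weekday index = (2 + 30) mod 7 = 4

Friday, October 31


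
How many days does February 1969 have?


February 1969 (leap year: no)

28 days


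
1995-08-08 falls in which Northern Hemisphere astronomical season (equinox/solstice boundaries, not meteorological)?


Date: August 8
Astronomical Summer (approx.; exact equinox/solstice day varies by year): June 21 to September 21
August 8 falls within the Summer window

Summer


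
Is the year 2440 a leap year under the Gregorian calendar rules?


Gregorian leap year rule: divisible by 4, but not by 100, unless also by 400.
2440 is divisible by 4 but not 100 -> leap year

Yes


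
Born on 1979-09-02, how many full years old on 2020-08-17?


Birth: 1979-09-02
Reference: 2020-08-17
Year difference: 2020 - 1979 = 41
Birthday not yet reached in 2020, subtract 1

40 years old


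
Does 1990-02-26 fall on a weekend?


Anchor: Jan 1, 1990. With p = 1990 - 1 = 1989: (p + p//4 - p//100 + p//400) mod 7 = (1989 + 497 - 19 + 4) mod 7 = 2471 mod 7 = 0 -> Monday (Mon=0 ... Sun=6)
Day of year: 57; offset = 56
Weekday index = (0 + 56) mod 7 = 0 -> Monday
Weekend days: Saturday, Sunday

No


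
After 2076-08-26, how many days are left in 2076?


Day of year: 239 of 366
Remaining = 366 - 239

127 days


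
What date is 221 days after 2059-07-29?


Start: 2059-07-29, add 221 days
July 2059 has 31 days: 31 - 29 = 2 days to July 31 -> 219 left
August 2059 has 31 days -> 188 left
September 2059 has 30 days -> 158 left
October 2059 has 31 days -> 127 left
November 2059 has 30 days -> 97 left
December 2059 has 31 days -> 66 left
January 2060 has 31 days -> 35 left
February 2060 has 29 days -> 6 left
March 2060: 6 <= 31 -> lands on March 6

Result: 2060-03-06


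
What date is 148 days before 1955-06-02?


Start: 1955-06-02, subtract 148 days
Back 2 days from June 2 reaches May 31, 1955 -> 146 left
May 1955 has 31 days -> back to April 30, 1955 -> 115 left
April 1955 has 30 days -> back to March 31, 1955 -> 85 left
March 1955 has 31 days -> back to February 28, 1955 -> 54 left
February 1955 has 28 days -> back to January 31, 1955 -> 26 left
January 1955: 31 - 26 = 5 -> lands on January 5

Result: 1955-01-05


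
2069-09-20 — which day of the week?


Date: September 20, 2069
Anchor: Jan 1, 2069. With p = 2069 - 1 = 2068: (p + p//4 - p//100 + p//400) mod 7 = (2068 + 517 - 20 + 5) mod 7 = 2570 mod 7 = 1 -> Tuesday (Mon=0 ... Sun=6)
Days before September (Jan-Aug): 243; offset = 243 + 20 - 1 = 262
Weekday index = (1 + 262) mod 7 = 4

Day of the week: Friday


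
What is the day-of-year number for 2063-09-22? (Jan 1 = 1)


Date: September 22, 2063
Days in months 1 through 8: 243
Plus 22 days in September

Day of year: 265


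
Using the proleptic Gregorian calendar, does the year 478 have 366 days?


Gregorian leap year rule: divisible by 4, but not by 100, unless also by 400.
478 is not divisible by 4 -> not a leap year

No


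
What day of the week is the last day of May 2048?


May 2048 has 31 days
Anchor: Jan 1, 2048. With p = 2048 - 1 = 2047: (p + p//4 - p//100 + p//400) mod 7 = (2047 + 511 - 20 + 5) mod 7 = 2543 mod 7 = 2 -> Wednesday (Mon=0 ... Sun=6)
Days before May (Jan-Apr): 121; May 1 index = (2 + 121) mod 7 = 4 -> Friday
Last day offset: 31 - 1 = 30 days
Weekday index = (4 + 30) mod 7 = 6

Sunday, May 31


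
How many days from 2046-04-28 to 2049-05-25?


From 2046-04-28 to 2049-05-25
2046-04-28: days before April = 31 + 28 + 31 = 90 (2046 is not a leap year); day of year = 90 + 28 = 118
2049-05-25: days before May = 31 + 28 + 31 + 30 = 120 (2049 is not a leap year); day of year = 120 + 25 = 145
Rest of 2046: 365 - 118 = 247
Full years 2047 (365), 2048 (366): 731
Total = 247 + 731 + 145 = 1123

1123 days


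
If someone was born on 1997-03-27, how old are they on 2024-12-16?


Birth: 1997-03-27
Reference: 2024-12-16
Year difference: 2024 - 1997 = 27

27 years old


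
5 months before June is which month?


June is month 6
6 - 5 = 1

January


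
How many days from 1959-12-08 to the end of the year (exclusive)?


Day of year: 342 of 365
Remaining = 365 - 342

23 days


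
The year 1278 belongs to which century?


Century = (year - 1) // 100 + 1
= (1278 - 1) // 100 + 1
= 1277 // 100 + 1
= 12 + 1

13th century


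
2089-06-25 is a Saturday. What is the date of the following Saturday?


Current: Saturday
Target: Saturday
Days ahead: 7

Next Saturday: 2089-07-02


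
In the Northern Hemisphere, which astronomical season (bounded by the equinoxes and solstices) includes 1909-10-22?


Date: October 22
Astronomical Autumn (approx.; exact equinox/solstice day varies by year): September 22 to December 20
October 22 falls within the Autumn window

Autumn


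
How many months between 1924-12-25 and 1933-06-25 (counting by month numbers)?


From December 1924 to June 1933
9 years * 12 = 108 months, minus 6 months = 102

102 months


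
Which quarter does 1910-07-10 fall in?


Month: July (month 7)
Q1: Jan-Mar, Q2: Apr-Jun, Q3: Jul-Sep, Q4: Oct-Dec

Q3


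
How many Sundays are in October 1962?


October 1962 has 31 days
Anchor: Jan 1, 1962. With p = 1962 - 1 = 1961: (p + p//4 - p//100 + p//400) mod 7 = (1961 + 490 - 19 + 4) mod 7 = 2436 mod 7 = 0 -> Monday (Mon=0 ... Sun=6)
Days before October (Jan-Sep): 273; October 1 index = (0 + 273) mod 7 = 0 -> Monday
First Sunday is October 7
Sundays: 7, 14, 21, 28

4 Sundays


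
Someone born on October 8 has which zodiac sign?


Date: October 8
Conventional tropical zodiac dates: Libra from September 23 onward; Scorpio starts October 23
October 8 falls within the Libra range

Libra


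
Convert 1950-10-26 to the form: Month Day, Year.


ISO 1950-10-26 parses as year=1950, month=10, day=26
Month 10 -> October

October 26, 1950


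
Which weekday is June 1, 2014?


Target: June 1, 2014
Anchor: Jan 1, 2014. With p = 2014 - 1 = 2013: (p + p//4 - p//100 + p//400) mod 7 = (2013 + 503 - 20 + 5) mod 7 = 2501 mod 7 = 2 -> Wednesday (Mon=0 ... Sun=6)
Days before June (Jan-May): 151 days
Weekday index = (2 + 151) mod 7 = 6

Sunday


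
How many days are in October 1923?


October 1923

31 days


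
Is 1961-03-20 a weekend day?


Anchor: Jan 1, 1961. With p = 1961 - 1 = 1960: (p + p//4 - p//100 + p//400) mod 7 = (1960 + 490 - 19 + 4) mod 7 = 2435 mod 7 = 6 -> Sunday (Mon=0 ... Sun=6)
Day of year: 79; offset = 78
Weekday index = (6 + 78) mod 7 = 0 -> Monday
Weekend days: Saturday, Sunday

No


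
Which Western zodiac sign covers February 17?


Date: February 17
Conventional tropical zodiac dates: Aquarius from January 20 onward; Pisces starts February 19
February 17 falls within the Aquarius range

Aquarius


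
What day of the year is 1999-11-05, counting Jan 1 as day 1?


Date: November 5, 1999
Days in months 1 through 10: 304
Plus 5 days in November

Day of year: 309


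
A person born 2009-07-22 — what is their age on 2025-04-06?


Birth: 2009-07-22
Reference: 2025-04-06
Year difference: 2025 - 2009 = 16
Birthday not yet reached in 2025, subtract 1

15 years old


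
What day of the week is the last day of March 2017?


March 2017 has 31 days
Anchor: Jan 1, 2017. With p = 2017 - 1 = 2016: (p + p//4 - p//100 + p//400) mod 7 = (2016 + 504 - 20 + 5) mod 7 = 2505 mod 7 = 6 -> Sunday (Mon=0 ... Sun=6)
Days before March (Jan-Feb): 59; March 1 index = (6 + 59) mod 7 = 2 -> Wednesday
Last day offset: 31 - 1 = 30 days
Weekday index = (2 + 30) mod 7 = 4

Friday, March 31


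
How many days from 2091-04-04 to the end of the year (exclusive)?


Day of year: 94 of 365
Remaining = 365 - 94

271 days


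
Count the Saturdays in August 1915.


August 1915 has 31 days
Anchor: Jan 1, 1915. With p = 1915 - 1 = 1914: (p + p//4 - p//100 + p//400) mod 7 = (1914 + 478 - 19 + 4) mod 7 = 2377 mod 7 = 4 -> Friday (Mon=0 ... Sun=6)
Days before August (Jan-Jul): 212; August 1 index = (4 + 212) mod 7 = 6 -> Sunday
First Saturday is August 7
Saturdays: 7, 14, 21, 28

4 Saturdays


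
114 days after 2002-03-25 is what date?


Start: 2002-03-25, add 114 days
March 2002 has 31 days: 31 - 25 = 6 days to March 31 -> 108 left
April 2002 has 30 days -> 78 left
May 2002 has 31 days -> 47 left
June 2002 has 30 days -> 17 left
July 2002: 17 <= 31 -> lands on July 17

Result: 2002-07-17


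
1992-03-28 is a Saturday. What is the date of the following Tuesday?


Current: Saturday
Target: Tuesday
Days ahead: 3

Next Tuesday: 1992-03-31


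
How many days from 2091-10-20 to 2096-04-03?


From 2091-10-20 to 2096-04-03
2091-10-20: days before October = 31 + 28 + 31 + 30 + 31 + 30 + 31 + 31 + 30 = 273 (2091 is not a leap year); day of year = 273 + 20 = 293
2096-04-03: days before April = 31 + 29 + 31 = 91 (2096 is a leap year); day of year = 91 + 3 = 94
Rest of 2091: 365 - 293 = 72
Full years 2092 (366), 2093 (365), 2094 (365), 2095 (365): 1461
Total = 72 + 1461 + 94 = 1627

1627 days


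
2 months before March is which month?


March is month 3
3 - 2 = 1

January


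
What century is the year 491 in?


Century = (year - 1) // 100 + 1
= (491 - 1) // 100 + 1
= 490 // 100 + 1
= 4 + 1

5th century


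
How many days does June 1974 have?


June 1974

30 days


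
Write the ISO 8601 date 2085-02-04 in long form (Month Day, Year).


ISO 2085-02-04 parses as year=2085, month=02, day=04
Month 2 -> February

February 4, 2085


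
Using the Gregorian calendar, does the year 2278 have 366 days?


Gregorian leap year rule: divisible by 4, but not by 100, unless also by 400.
2278 is not divisible by 4 -> not a leap year

No


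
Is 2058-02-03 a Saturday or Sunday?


Anchor: Jan 1, 2058. With p = 2058 - 1 = 2057: (p + p//4 - p//100 + p//400) mod 7 = (2057 + 514 - 20 + 5) mod 7 = 2556 mod 7 = 1 -> Tuesday (Mon=0 ... Sun=6)
Day of year: 34; offset = 33
Weekday index = (1 + 33) mod 7 = 6 -> Sunday
Weekend days: Saturday, Sunday

Yes


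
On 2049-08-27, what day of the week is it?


Date: August 27, 2049
Anchor: Jan 1, 2049. With p = 2049 - 1 = 2048: (p + p//4 - p//100 + p//400) mod 7 = (2048 + 512 - 20 + 5) mod 7 = 2545 mod 7 = 4 -> Friday (Mon=0 ... Sun=6)
Days before August (Jan-Jul): 212; offset = 212 + 27 - 1 = 238
Weekday index = (4 + 238) mod 7 = 4

Day of the week: Friday


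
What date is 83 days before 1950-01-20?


Start: 1950-01-20, subtract 83 days
Back 20 days from January 20 reaches December 31, 1949 -> 63 left
December 1949 has 31 days -> back to November 30, 1949 -> 32 left
November 1949 has 30 days -> back to October 31, 1949 -> 2 left
October 1949: 31 - 2 = 29 -> lands on October 29

Result: 1949-10-29


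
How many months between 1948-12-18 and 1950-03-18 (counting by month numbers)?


From December 1948 to March 1950
2 years * 12 = 24 months, minus 9 months = 15

15 months


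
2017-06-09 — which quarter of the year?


Month: June (month 6)
Q1: Jan-Mar, Q2: Apr-Jun, Q3: Jul-Sep, Q4: Oct-Dec

Q2


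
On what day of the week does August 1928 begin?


Target: August 1, 1928
Anchor: Jan 1, 1928. With p = 1928 - 1 = 1927: (p + p//4 - p//100 + p//400) mod 7 = (1927 + 481 - 19 + 4) mod 7 = 2393 mod 7 = 6 -> Sunday (Mon=0 ... Sun=6)
Days before August (Jan-Jul): 213 days
Weekday index = (6 + 213) mod 7 = 2

Wednesday


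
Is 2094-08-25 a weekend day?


Anchor: Jan 1, 2094. With p = 2094 - 1 = 2093: (p + p//4 - p//100 + p//400) mod 7 = (2093 + 523 - 20 + 5) mod 7 = 2601 mod 7 = 4 -> Friday (Mon=0 ... Sun=6)
Day of year: 237; offset = 236
Weekday index = (4 + 236) mod 7 = 2 -> Wednesday
Weekend days: Saturday, Sunday

No


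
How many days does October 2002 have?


October 2002

31 days


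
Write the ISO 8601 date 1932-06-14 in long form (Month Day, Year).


ISO 1932-06-14 parses as year=1932, month=06, day=14
Month 6 -> June

June 14, 1932


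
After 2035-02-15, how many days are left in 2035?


Day of year: 46 of 365
Remaining = 365 - 46

319 days


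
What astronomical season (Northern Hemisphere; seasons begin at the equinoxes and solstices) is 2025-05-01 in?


Date: May 1
Astronomical Spring (approx.; exact equinox/solstice day varies by year): March 20 to June 20
May 1 falls within the Spring window

Spring


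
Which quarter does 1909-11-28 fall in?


Month: November (month 11)
Q1: Jan-Mar, Q2: Apr-Jun, Q3: Jul-Sep, Q4: Oct-Dec

Q4


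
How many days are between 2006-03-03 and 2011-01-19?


From 2006-03-03 to 2011-01-19
2006-03-03: days before March = 31 + 28 = 59 (2006 is not a leap year); day of year = 59 + 3 = 62
2011-01-19: day of year = 19
Rest of 2006: 365 - 62 = 303
Full years 2007 (365), 2008 (366), 2009 (365), 2010 (365): 1461
Total = 303 + 1461 + 19 = 1783

1783 days


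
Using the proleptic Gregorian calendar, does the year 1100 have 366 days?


Gregorian leap year rule: divisible by 4, but not by 100, unless also by 400.
1100 is divisible by 100 but not 400 -> not a leap year

No


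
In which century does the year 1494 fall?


Century = (year - 1) // 100 + 1
= (1494 - 1) // 100 + 1
= 1493 // 100 + 1
= 14 + 1

15th century


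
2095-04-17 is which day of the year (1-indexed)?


Date: April 17, 2095
Days in months 1 through 3: 90
Plus 17 days in April

Day of year: 107


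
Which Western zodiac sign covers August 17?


Date: August 17
Conventional tropical zodiac dates: Leo from July 23 onward; Virgo starts August 23
August 17 falls within the Leo range

Leo


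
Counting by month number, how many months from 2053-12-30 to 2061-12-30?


From December 2053 to December 2061
8 years * 12 = 96 months = 96

96 months


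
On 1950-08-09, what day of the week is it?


Date: August 9, 1950
Anchor: Jan 1, 1950. With p = 1950 - 1 = 1949: (p + p//4 - p//100 + p//400) mod 7 = (1949 + 487 - 19 + 4) mod 7 = 2421 mod 7 = 6 -> Sunday (Mon=0 ... Sun=6)
Days before August (Jan-Jul): 212; offset = 212 + 9 - 1 = 220
Weekday index = (6 + 220) mod 7 = 2

Day of the week: Wednesday


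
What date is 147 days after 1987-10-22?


Start: 1987-10-22, add 147 days
October 1987 has 31 days: 31 - 22 = 9 days to October 31 -> 138 left
November 1987 has 30 days -> 108 left
December 1987 has 31 days -> 77 left
January 1988 has 31 days -> 46 left
February 1988 has 29 days -> 17 left
March 1988: 17 <= 31 -> lands on March 17

Result: 1988-03-17


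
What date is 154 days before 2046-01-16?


Start: 2046-01-16, subtract 154 days
Back 16 days from January 16 reaches December 31, 2045 -> 138 left
December 2045 has 31 days -> back to November 30, 2045 -> 107 left
November 2045 has 30 days -> back to October 31, 2045 -> 77 left
October 2045 has 31 days -> back to September 30, 2045 -> 46 left
September 2045 has 30 days -> back to August 31, 2045 -> 16 left
August 2045: 31 - 16 = 15 -> lands on August 15

Result: 2045-08-15


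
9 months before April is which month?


April is month 4
4 - 9 = -5; wrap: -5 + 12 = 7

July


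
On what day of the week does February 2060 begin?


Target: February 1, 2060
Anchor: Jan 1, 2060. With p = 2060 - 1 = 2059: (p + p//4 - p//100 + p//400) mod 7 = (2059 + 514 - 20 + 5) mod 7 = 2558 mod 7 = 3 -> Thursday (Mon=0 ... Sun=6)
Days before February (Jan): 31 days
Weekday index = (3 + 31) mod 7 = 6

Sunday


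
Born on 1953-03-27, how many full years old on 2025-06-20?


Birth: 1953-03-27
Reference: 2025-06-20
Year difference: 2025 - 1953 = 72

72 years old


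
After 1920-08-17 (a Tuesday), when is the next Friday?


Current: Tuesday
Target: Friday
Days ahead: 3

Next Friday: 1920-08-20


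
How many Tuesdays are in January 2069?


January 2069 has 31 days
Anchor: Jan 1, 2069. With p = 2069 - 1 = 2068: (p + p//4 - p//100 + p//400) mod 7 = (2068 + 517 - 20 + 5) mod 7 = 2570 mod 7 = 1 -> Tuesday (Mon=0 ... Sun=6)
January 1 is the anchor itself -> Tuesday
First Tuesday is January 1
Tuesdays: 1, 8, 15, 22, 29

5 Tuesdays


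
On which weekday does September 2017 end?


September 2017 has 30 days
Anchor: Jan 1, 2017. With p = 2017 - 1 = 2016: (p + p//4 - p//100 + p//400) mod 7 = (2016 + 504 - 20 + 5) mod 7 = 2505 mod 7 = 6 -> Sunday (Mon=0 ... Sun=6)
Days before September (Jan-Aug): 243; September 1 index = (6 + 243) mod 7 = 4 -> Friday
Last day offset: 30 - 1 = 29 days
Weekday index = (4 + 29) mod 7 = 5

Saturday, September 30


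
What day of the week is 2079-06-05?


Date: June 5, 2079
Anchor: Jan 1, 2079. With p = 2079 - 1 = 2078: (p + p//4 - p//100 + p//400) mod 7 = (2078 + 519 - 20 + 5) mod 7 = 2582 mod 7 = 6 -> Sunday (Mon=0 ... Sun=6)
Days before June (Jan-May): 151; offset = 151 + 5 - 1 = 155
Weekday index = (6 + 155) mod 7 = 0

Day of the week: Monday


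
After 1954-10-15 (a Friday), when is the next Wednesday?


Current: Friday
Target: Wednesday
Days ahead: 5

Next Wednesday: 1954-10-20


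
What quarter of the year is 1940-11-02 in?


Month: November (month 11)
Q1: Jan-Mar, Q2: Apr-Jun, Q3: Jul-Sep, Q4: Oct-Dec

Q4


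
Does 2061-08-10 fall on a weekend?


Anchor: Jan 1, 2061. With p = 2061 - 1 = 2060: (p + p//4 - p//100 + p//400) mod 7 = (2060 + 515 - 20 + 5) mod 7 = 2560 mod 7 = 5 -> Saturday (Mon=0 ... Sun=6)
Day of year: 222; offset = 221
Weekday index = (5 + 221) mod 7 = 2 -> Wednesday
Weekend days: Saturday, Sunday

No


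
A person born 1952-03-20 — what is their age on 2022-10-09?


Birth: 1952-03-20
Reference: 2022-10-09
Year difference: 2022 - 1952 = 70

70 years old


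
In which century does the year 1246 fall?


Century = (year - 1) // 100 + 1
= (1246 - 1) // 100 + 1
= 1245 // 100 + 1
= 12 + 1

13th century


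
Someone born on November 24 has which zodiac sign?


Date: November 24
Conventional tropical zodiac dates: Sagittarius from November 22 onward; Capricorn starts December 22
November 24 falls within the Sagittarius range

Sagittarius


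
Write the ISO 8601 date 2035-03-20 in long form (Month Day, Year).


ISO 2035-03-20 parses as year=2035, month=03, day=20
Month 3 -> March

March 20, 2035


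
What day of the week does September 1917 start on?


Target: September 1, 1917
Anchor: Jan 1, 1917. With p = 1917 - 1 = 1916: (p + p//4 - p//100 + p//400) mod 7 = (1916 + 479 - 19 + 4) mod 7 = 2380 mod 7 = 0 -> Monday (Mon=0 ... Sun=6)
Days before September (Jan-Aug): 243 days
Weekday index = (0 + 243) mod 7 = 5

Saturday


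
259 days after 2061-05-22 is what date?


Start: 2061-05-22, add 259 days
May 2061 has 31 days: 31 - 22 = 9 days to May 31 -> 250 left
June 2061 has 30 days -> 220 left
July 2061 has 31 days -> 189 left
August 2061 has 31 days -> 158 left
September 2061 has 30 days -> 128 left
October 2061 has 31 days -> 97 left
November 2061 has 30 days -> 67 left
December 2061 has 31 days -> 36 left
January 2062 has 31 days -> 5 left
February 2062: 5 <= 28 -> lands on February 5

Result: 2062-02-05


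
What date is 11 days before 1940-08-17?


Start: 1940-08-17, subtract 11 days
17 - 11 = 6 stays within August 1940

Result: 1940-08-06


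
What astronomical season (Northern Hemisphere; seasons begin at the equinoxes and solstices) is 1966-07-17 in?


Date: July 17
Astronomical Summer (approx.; exact equinox/solstice day varies by year): June 21 to September 21
July 17 falls within the Summer window

Summer


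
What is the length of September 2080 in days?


September 2080

30 days


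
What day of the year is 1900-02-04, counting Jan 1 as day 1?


Date: February 4, 1900
Days in months 1 through 1: 31
Plus 4 days in February

Day of year: 35


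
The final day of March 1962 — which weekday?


March 1962 has 31 days
Anchor: Jan 1, 1962. With p = 1962 - 1 = 1961: (p + p//4 - p//100 + p//400) mod 7 = (1961 + 490 - 19 + 4) mod 7 = 2436 mod 7 = 0 -> Monday (Mon=0 ... Sun=6)
Days before March (Jan-Feb): 59; March 1 index = (0 + 59) mod 7 = 3 -> Thursday
Last day offset: 31 - 1 = 30 days
Weekday index = (3 + 30) mod 7 = 5

Saturday, March 31


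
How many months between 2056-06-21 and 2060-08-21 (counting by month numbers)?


From June 2056 to August 2060
4 years * 12 = 48 months, plus 2 months = 50

50 months


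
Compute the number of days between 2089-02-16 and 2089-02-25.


From 2089-02-16 to 2089-02-25
2089-02-16: days before February = 31; day of year = 31 + 16 = 47
2089-02-25: days before February = 31; day of year = 31 + 25 = 56
Same year: 56 - 47 = 9

9 days


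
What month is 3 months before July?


July is month 7
7 - 3 = 4

April


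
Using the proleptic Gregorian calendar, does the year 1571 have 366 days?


Gregorian leap year rule: divisible by 4, but not by 100, unless also by 400.
1571 is not divisible by 4 -> not a leap year

No


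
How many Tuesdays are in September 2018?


September 2018 has 30 days
Anchor: Jan 1, 2018. With p = 2018 - 1 = 2017: (p + p//4 - p//100 + p//400) mod 7 = (2017 + 504 - 20 + 5) mod 7 = 2506 mod 7 = 0 -> Monday (Mon=0 ... Sun=6)
Days before September (Jan-Aug): 243; September 1 index = (0 + 243) mod 7 = 5 -> Saturday
First Tuesday is September 4
Tuesdays: 4, 11, 18, 25

4 Tuesdays


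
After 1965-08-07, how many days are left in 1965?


Day of year: 219 of 365
Remaining = 365 - 219

146 days


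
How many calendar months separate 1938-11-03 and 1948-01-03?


From November 1938 to January 1948
10 years * 12 = 120 months, minus 10 months = 110

110 months


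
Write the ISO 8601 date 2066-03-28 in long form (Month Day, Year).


ISO 2066-03-28 parses as year=2066, month=03, day=28
Month 3 -> March

March 28, 2066


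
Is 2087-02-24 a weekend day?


Anchor: Jan 1, 2087. With p = 2087 - 1 = 2086: (p + p//4 - p//100 + p//400) mod 7 = (2086 + 521 - 20 + 5) mod 7 = 2592 mod 7 = 2 -> Wednesday (Mon=0 ... Sun=6)
Day of year: 55; offset = 54
Weekday index = (2 + 54) mod 7 = 0 -> Monday
Weekend days: Saturday, Sunday

No


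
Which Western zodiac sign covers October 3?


Date: October 3
Conventional tropical zodiac dates: Libra from September 23 onward; Scorpio starts October 23
October 3 falls within the Libra range

Libra


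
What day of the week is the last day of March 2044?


March 2044 has 31 days
Anchor: Jan 1, 2044. With p = 2044 - 1 = 2043: (p + p//4 - p//100 + p//400) mod 7 = (2043 + 510 - 20 + 5) mod 7 = 2538 mod 7 = 4 -> Friday (Mon=0 ... Sun=6)
Days before March (Jan-Feb): 60; March 1 index = (4 + 60) mod 7 = 1 -> Tuesday
Last day offset: 31 - 1 = 30 days
Weekday index = (1 + 30) mod 7 = 3

Thursday, March 31


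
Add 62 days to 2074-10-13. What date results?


Start: 2074-10-13, add 62 days
October 2074 has 31 days: 31 - 13 = 18 days to October 31 -> 44 left
November 2074 has 30 days -> 14 left
December 2074: 14 <= 31 -> lands on December 14

Result: 2074-12-14


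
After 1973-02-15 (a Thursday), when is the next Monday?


Current: Thursday
Target: Monday
Days ahead: 4

Next Monday: 1973-02-19


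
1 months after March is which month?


March is month 3
3 + 1 = 4

April


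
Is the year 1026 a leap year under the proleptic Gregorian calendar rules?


Gregorian leap year rule: divisible by 4, but not by 100, unless also by 400.
1026 is not divisible by 4 -> not a leap year

No


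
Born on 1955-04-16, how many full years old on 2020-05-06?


Birth: 1955-04-16
Reference: 2020-05-06
Year difference: 2020 - 1955 = 65

65 years old


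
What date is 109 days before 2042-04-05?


Start: 2042-04-05, subtract 109 days
Back 5 days from April 5 reaches March 31, 2042 -> 104 left
March 2042 has 31 days -> back to February 28, 2042 -> 73 left
February 2042 has 28 days -> back to January 31, 2042 -> 45 left
January 2042 has 31 days -> back to December 31, 2041 -> 14 left
December 2041: 31 - 14 = 17 -> lands on December 17

Result: 2041-12-17


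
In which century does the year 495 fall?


Century = (year - 1) // 100 + 1
= (495 - 1) // 100 + 1
= 494 // 100 + 1
= 4 + 1

5th century


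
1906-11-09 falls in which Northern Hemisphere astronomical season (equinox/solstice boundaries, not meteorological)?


Date: November 9
Astronomical Autumn (approx.; exact equinox/solstice day varies by year): September 22 to December 20
November 9 falls within the Autumn window

Autumn


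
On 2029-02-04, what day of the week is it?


Date: February 4, 2029
Anchor: Jan 1, 2029. With p = 2029 - 1 = 2028: (p + p//4 - p//100 + p//400) mod 7 = (2028 + 507 - 20 + 5) mod 7 = 2520 mod 7 = 0 -> Monday (Mon=0 ... Sun=6)
Days before February (Jan): 31; offset = 31 + 4 - 1 = 34
Weekday index = (0 + 34) mod 7 = 6

Day of the week: Sunday


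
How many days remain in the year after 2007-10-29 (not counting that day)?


Day of year: 302 of 365
Remaining = 365 - 302

63 days


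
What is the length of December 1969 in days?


December 1969

31 days


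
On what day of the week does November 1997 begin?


Target: November 1, 1997
Anchor: Jan 1, 1997. With p = 1997 - 1 = 1996: (p + p//4 - p//100 + p//400) mod 7 = (1996 + 499 - 19 + 4) mod 7 = 2480 mod 7 = 2 -> Wednesday (Mon=0 ... Sun=6)
Days before November (Jan-Oct): 304 days
Weekday index = (2 + 304) mod 7 = 5

Saturday


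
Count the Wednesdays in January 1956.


January 1956 has 31 days
Anchor: Jan 1, 1956. With p = 1956 - 1 = 1955: (p + p//4 - p//100 + p//400) mod 7 = (1955 + 488 - 19 + 4) mod 7 = 2428 mod 7 = 6 -> Sunday (Mon=0 ... Sun=6)
January 1 is the anchor itself -> Sunday
First Wednesday is January 4
Wednesdays: 4, 11, 18, 25

4 Wednesdays


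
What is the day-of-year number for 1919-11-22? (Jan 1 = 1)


Date: November 22, 1919
Days in months 1 through 10: 304
Plus 22 days in November

Day of year: 326


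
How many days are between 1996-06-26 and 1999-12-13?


From 1996-06-26 to 1999-12-13
1996-06-26: days before June = 31 + 29 + 31 + 30 + 31 = 152 (1996 is a leap year); day of year = 152 + 26 = 178
1999-12-13: days before December = 31 + 28 + 31 + 30 + 31 + 30 + 31 + 31 + 30 + 31 + 30 = 334 (1999 is not a leap year); day of year = 334 + 13 = 347
Rest of 1996: 366 - 178 = 188
Full years 1997 (365), 1998 (365): 730
Total = 188 + 730 + 347 = 1265

1265 days


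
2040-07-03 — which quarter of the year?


Month: July (month 7)
Q1: Jan-Mar, Q2: Apr-Jun, Q3: Jul-Sep, Q4: Oct-Dec

Q3


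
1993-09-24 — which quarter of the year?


Month: September (month 9)
Q1: Jan-Mar, Q2: Apr-Jun, Q3: Jul-Sep, Q4: Oct-Dec

Q3


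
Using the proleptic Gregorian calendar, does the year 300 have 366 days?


Gregorian leap year rule: divisible by 4, but not by 100, unless also by 400.
300 is divisible by 100 but not 400 -> not a leap year

No


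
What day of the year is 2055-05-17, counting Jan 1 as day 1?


Date: May 17, 2055
Days in months 1 through 4: 120
Plus 17 days in May

Day of year: 137


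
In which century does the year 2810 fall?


Century = (year - 1) // 100 + 1
= (2810 - 1) // 100 + 1
= 2809 // 100 + 1
= 28 + 1

29th century


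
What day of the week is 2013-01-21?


Date: January 21, 2013
Anchor: Jan 1, 2013. With p = 2013 - 1 = 2012: (p + p//4 - p//100 + p//400) mod 7 = (2012 + 503 - 20 + 5) mod 7 = 2500 mod 7 = 1 -> Tuesday (Mon=0 ... Sun=6)
Days into year = 21 - 1 = 20
Weekday index = (1 + 20) mod 7 = 0

Day of the week: Monday


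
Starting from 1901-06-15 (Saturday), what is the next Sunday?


Current: Saturday
Target: Sunday
Days ahead: 1

Next Sunday: 1901-06-16


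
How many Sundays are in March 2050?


March 2050 has 31 days
Anchor: Jan 1, 2050. With p = 2050 - 1 = 2049: (p + p//4 - p//100 + p//400) mod 7 = (2049 + 512 - 20 + 5) mod 7 = 2546 mod 7 = 5 -> Saturday (Mon=0 ... Sun=6)
Days before March (Jan-Feb): 59; March 1 index = (5 + 59) mod 7 = 1 -> Tuesday
First Sunday is March 6
Sundays: 6, 13, 20, 27

4 Sundays


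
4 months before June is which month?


June is month 6
6 - 4 = 2

February


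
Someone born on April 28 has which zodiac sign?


Date: April 28
Conventional tropical zodiac dates: Taurus from April 20 onward; Gemini starts May 21
April 28 falls within the Taurus range

Taurus


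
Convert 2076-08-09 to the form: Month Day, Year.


ISO 2076-08-09 parses as year=2076, month=08, day=09
Month 8 -> August

August 9, 2076


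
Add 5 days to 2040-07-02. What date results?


Start: 2040-07-02, add 5 days
July 2040 has 31 days; 2 + 5 = 7 stays within July

Result: 2040-07-07


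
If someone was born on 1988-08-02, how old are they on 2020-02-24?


Birth: 1988-08-02
Reference: 2020-02-24
Year difference: 2020 - 1988 = 32
Birthday not yet reached in 2020, subtract 1

31 years old


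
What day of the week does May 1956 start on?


Target: May 1, 1956
Anchor: Jan 1, 1956. With p = 1956 - 1 = 1955: (p + p//4 - p//100 + p//400) mod 7 = (1955 + 488 - 19 + 4) mod 7 = 2428 mod 7 = 6 -> Sunday (Mon=0 ... Sun=6)
Days before May (Jan-Apr): 121 days
Weekday index = (6 + 121) mod 7 = 1

Tuesday


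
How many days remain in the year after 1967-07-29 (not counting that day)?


Day of year: 210 of 365
Remaining = 365 - 210

155 days


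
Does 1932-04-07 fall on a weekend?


Anchor: Jan 1, 1932. With p = 1932 - 1 = 1931: (p + p//4 - p//100 + p//400) mod 7 = (1931 + 482 - 19 + 4) mod 7 = 2398 mod 7 = 4 -> Friday (Mon=0 ... Sun=6)
Day of year: 98; offset = 97
Weekday index = (4 + 97) mod 7 = 3 -> Thursday
Weekend days: Saturday, Sunday

No


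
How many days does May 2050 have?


May 2050

31 days


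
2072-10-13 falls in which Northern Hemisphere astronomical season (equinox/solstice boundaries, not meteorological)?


Date: October 13
Astronomical Autumn (approx.; exact equinox/solstice day varies by year): September 22 to December 20
October 13 falls within the Autumn window

Autumn


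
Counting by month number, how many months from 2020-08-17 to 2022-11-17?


From August 2020 to November 2022
2 years * 12 = 24 months, plus 3 months = 27

27 months


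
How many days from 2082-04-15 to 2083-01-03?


From 2082-04-15 to 2083-01-03
2082-04-15: days before April = 31 + 28 + 31 = 90 (2082 is not a leap year); day of year = 90 + 15 = 105
2083-01-03: day of year = 3
Rest of 2082: 365 - 105 = 260
Total = 260 + 3 = 263

263 days


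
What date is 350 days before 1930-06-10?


Start: 1930-06-10, subtract 350 days
Back 10 days from June 10 reaches May 31, 1930 -> 340 left
May 1930 has 31 days -> back to April 30, 1930 -> 309 left
April 1930 has 30 days -> back to March 31, 1930 -> 279 left
March 1930 has 31 days -> back to February 28, 1930 -> 248 left
February 1930 has 28 days -> back to January 31, 1930 -> 220 left
January 1930 has 31 days -> back to December 31, 1929 -> 189 left
December 1929 has 31 days -> back to November 30, 1929 -> 158 left
November 1929 has 30 days -> back to October 31, 1929 -> 128 left
October 1929 has 31 days -> back to September 30, 1929 -> 97 left
September 1929 has 30 days -> back to August 31, 1929 -> 67 left
August 1929 has 31 days -> back to July 31, 1929 -> 36 left
July 1929 has 31 days -> back to June 30, 1929 -> 5 left
June 1929: 30 - 5 = 25 -> lands on June 25

Result: 1929-06-25
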